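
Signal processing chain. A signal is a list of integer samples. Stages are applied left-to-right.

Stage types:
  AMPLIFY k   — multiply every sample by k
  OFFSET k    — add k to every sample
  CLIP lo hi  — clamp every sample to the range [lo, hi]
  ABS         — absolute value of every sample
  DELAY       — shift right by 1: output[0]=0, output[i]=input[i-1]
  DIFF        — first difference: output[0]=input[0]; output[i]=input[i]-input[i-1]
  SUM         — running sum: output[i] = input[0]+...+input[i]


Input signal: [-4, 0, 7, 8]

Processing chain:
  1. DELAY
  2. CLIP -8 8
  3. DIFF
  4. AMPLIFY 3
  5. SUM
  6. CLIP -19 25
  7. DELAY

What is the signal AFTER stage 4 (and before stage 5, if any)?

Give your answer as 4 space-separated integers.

Answer: 0 -12 12 21

Derivation:
Input: [-4, 0, 7, 8]
Stage 1 (DELAY): [0, -4, 0, 7] = [0, -4, 0, 7] -> [0, -4, 0, 7]
Stage 2 (CLIP -8 8): clip(0,-8,8)=0, clip(-4,-8,8)=-4, clip(0,-8,8)=0, clip(7,-8,8)=7 -> [0, -4, 0, 7]
Stage 3 (DIFF): s[0]=0, -4-0=-4, 0--4=4, 7-0=7 -> [0, -4, 4, 7]
Stage 4 (AMPLIFY 3): 0*3=0, -4*3=-12, 4*3=12, 7*3=21 -> [0, -12, 12, 21]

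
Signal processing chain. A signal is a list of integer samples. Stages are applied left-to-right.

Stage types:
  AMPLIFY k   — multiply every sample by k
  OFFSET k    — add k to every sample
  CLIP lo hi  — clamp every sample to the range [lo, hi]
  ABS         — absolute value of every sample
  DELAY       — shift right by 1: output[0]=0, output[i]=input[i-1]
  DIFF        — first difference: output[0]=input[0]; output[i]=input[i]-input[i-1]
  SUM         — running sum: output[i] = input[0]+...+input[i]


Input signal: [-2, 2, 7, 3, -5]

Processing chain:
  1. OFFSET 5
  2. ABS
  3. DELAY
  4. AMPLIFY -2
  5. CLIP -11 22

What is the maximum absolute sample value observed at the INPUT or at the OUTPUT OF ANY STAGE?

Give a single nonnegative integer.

Input: [-2, 2, 7, 3, -5] (max |s|=7)
Stage 1 (OFFSET 5): -2+5=3, 2+5=7, 7+5=12, 3+5=8, -5+5=0 -> [3, 7, 12, 8, 0] (max |s|=12)
Stage 2 (ABS): |3|=3, |7|=7, |12|=12, |8|=8, |0|=0 -> [3, 7, 12, 8, 0] (max |s|=12)
Stage 3 (DELAY): [0, 3, 7, 12, 8] = [0, 3, 7, 12, 8] -> [0, 3, 7, 12, 8] (max |s|=12)
Stage 4 (AMPLIFY -2): 0*-2=0, 3*-2=-6, 7*-2=-14, 12*-2=-24, 8*-2=-16 -> [0, -6, -14, -24, -16] (max |s|=24)
Stage 5 (CLIP -11 22): clip(0,-11,22)=0, clip(-6,-11,22)=-6, clip(-14,-11,22)=-11, clip(-24,-11,22)=-11, clip(-16,-11,22)=-11 -> [0, -6, -11, -11, -11] (max |s|=11)
Overall max amplitude: 24

Answer: 24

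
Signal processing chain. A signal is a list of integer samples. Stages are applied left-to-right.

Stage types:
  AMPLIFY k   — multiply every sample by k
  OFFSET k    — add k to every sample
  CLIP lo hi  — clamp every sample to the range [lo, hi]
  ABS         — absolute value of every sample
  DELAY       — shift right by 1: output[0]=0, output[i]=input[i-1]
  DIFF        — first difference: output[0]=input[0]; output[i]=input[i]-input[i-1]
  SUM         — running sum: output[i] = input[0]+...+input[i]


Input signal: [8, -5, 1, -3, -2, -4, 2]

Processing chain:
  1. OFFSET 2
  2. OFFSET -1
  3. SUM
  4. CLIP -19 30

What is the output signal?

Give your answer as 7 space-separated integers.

Input: [8, -5, 1, -3, -2, -4, 2]
Stage 1 (OFFSET 2): 8+2=10, -5+2=-3, 1+2=3, -3+2=-1, -2+2=0, -4+2=-2, 2+2=4 -> [10, -3, 3, -1, 0, -2, 4]
Stage 2 (OFFSET -1): 10+-1=9, -3+-1=-4, 3+-1=2, -1+-1=-2, 0+-1=-1, -2+-1=-3, 4+-1=3 -> [9, -4, 2, -2, -1, -3, 3]
Stage 3 (SUM): sum[0..0]=9, sum[0..1]=5, sum[0..2]=7, sum[0..3]=5, sum[0..4]=4, sum[0..5]=1, sum[0..6]=4 -> [9, 5, 7, 5, 4, 1, 4]
Stage 4 (CLIP -19 30): clip(9,-19,30)=9, clip(5,-19,30)=5, clip(7,-19,30)=7, clip(5,-19,30)=5, clip(4,-19,30)=4, clip(1,-19,30)=1, clip(4,-19,30)=4 -> [9, 5, 7, 5, 4, 1, 4]

Answer: 9 5 7 5 4 1 4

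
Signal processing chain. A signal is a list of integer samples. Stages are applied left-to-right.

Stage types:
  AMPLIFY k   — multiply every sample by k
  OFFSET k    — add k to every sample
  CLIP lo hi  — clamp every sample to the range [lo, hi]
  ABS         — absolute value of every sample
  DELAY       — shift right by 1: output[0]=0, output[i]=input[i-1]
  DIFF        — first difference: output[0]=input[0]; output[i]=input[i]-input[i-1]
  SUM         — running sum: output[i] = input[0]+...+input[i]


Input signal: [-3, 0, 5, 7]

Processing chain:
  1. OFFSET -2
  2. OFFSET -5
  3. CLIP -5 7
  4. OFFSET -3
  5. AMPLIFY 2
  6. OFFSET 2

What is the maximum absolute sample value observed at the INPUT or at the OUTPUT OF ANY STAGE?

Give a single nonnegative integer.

Answer: 16

Derivation:
Input: [-3, 0, 5, 7] (max |s|=7)
Stage 1 (OFFSET -2): -3+-2=-5, 0+-2=-2, 5+-2=3, 7+-2=5 -> [-5, -2, 3, 5] (max |s|=5)
Stage 2 (OFFSET -5): -5+-5=-10, -2+-5=-7, 3+-5=-2, 5+-5=0 -> [-10, -7, -2, 0] (max |s|=10)
Stage 3 (CLIP -5 7): clip(-10,-5,7)=-5, clip(-7,-5,7)=-5, clip(-2,-5,7)=-2, clip(0,-5,7)=0 -> [-5, -5, -2, 0] (max |s|=5)
Stage 4 (OFFSET -3): -5+-3=-8, -5+-3=-8, -2+-3=-5, 0+-3=-3 -> [-8, -8, -5, -3] (max |s|=8)
Stage 5 (AMPLIFY 2): -8*2=-16, -8*2=-16, -5*2=-10, -3*2=-6 -> [-16, -16, -10, -6] (max |s|=16)
Stage 6 (OFFSET 2): -16+2=-14, -16+2=-14, -10+2=-8, -6+2=-4 -> [-14, -14, -8, -4] (max |s|=14)
Overall max amplitude: 16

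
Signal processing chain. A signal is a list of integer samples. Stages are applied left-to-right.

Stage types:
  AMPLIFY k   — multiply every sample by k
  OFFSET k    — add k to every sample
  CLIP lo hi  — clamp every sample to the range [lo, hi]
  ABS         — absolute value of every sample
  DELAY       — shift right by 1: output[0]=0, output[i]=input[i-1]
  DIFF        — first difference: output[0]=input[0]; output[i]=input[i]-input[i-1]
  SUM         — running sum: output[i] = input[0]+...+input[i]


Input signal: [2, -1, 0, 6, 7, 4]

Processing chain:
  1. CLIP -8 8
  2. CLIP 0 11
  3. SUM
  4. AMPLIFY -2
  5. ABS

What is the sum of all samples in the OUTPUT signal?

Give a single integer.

Input: [2, -1, 0, 6, 7, 4]
Stage 1 (CLIP -8 8): clip(2,-8,8)=2, clip(-1,-8,8)=-1, clip(0,-8,8)=0, clip(6,-8,8)=6, clip(7,-8,8)=7, clip(4,-8,8)=4 -> [2, -1, 0, 6, 7, 4]
Stage 2 (CLIP 0 11): clip(2,0,11)=2, clip(-1,0,11)=0, clip(0,0,11)=0, clip(6,0,11)=6, clip(7,0,11)=7, clip(4,0,11)=4 -> [2, 0, 0, 6, 7, 4]
Stage 3 (SUM): sum[0..0]=2, sum[0..1]=2, sum[0..2]=2, sum[0..3]=8, sum[0..4]=15, sum[0..5]=19 -> [2, 2, 2, 8, 15, 19]
Stage 4 (AMPLIFY -2): 2*-2=-4, 2*-2=-4, 2*-2=-4, 8*-2=-16, 15*-2=-30, 19*-2=-38 -> [-4, -4, -4, -16, -30, -38]
Stage 5 (ABS): |-4|=4, |-4|=4, |-4|=4, |-16|=16, |-30|=30, |-38|=38 -> [4, 4, 4, 16, 30, 38]
Output sum: 96

Answer: 96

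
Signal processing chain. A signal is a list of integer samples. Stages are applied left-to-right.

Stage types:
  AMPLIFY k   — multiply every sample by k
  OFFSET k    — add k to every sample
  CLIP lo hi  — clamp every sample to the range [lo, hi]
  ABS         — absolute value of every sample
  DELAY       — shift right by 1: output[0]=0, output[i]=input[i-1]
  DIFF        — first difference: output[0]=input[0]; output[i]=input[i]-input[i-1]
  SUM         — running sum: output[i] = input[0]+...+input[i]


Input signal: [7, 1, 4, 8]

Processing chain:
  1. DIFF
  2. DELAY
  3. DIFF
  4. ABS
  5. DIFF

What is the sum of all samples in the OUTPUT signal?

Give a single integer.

Input: [7, 1, 4, 8]
Stage 1 (DIFF): s[0]=7, 1-7=-6, 4-1=3, 8-4=4 -> [7, -6, 3, 4]
Stage 2 (DELAY): [0, 7, -6, 3] = [0, 7, -6, 3] -> [0, 7, -6, 3]
Stage 3 (DIFF): s[0]=0, 7-0=7, -6-7=-13, 3--6=9 -> [0, 7, -13, 9]
Stage 4 (ABS): |0|=0, |7|=7, |-13|=13, |9|=9 -> [0, 7, 13, 9]
Stage 5 (DIFF): s[0]=0, 7-0=7, 13-7=6, 9-13=-4 -> [0, 7, 6, -4]
Output sum: 9

Answer: 9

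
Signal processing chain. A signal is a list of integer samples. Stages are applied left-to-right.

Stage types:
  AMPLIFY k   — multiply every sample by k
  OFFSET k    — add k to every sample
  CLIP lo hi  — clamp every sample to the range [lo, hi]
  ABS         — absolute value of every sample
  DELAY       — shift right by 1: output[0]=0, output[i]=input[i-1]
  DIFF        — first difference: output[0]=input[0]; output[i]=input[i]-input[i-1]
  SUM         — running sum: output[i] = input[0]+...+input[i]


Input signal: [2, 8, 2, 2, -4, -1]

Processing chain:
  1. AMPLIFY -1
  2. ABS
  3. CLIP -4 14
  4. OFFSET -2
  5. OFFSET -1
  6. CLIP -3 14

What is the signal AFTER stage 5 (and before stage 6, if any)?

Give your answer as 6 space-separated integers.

Answer: -1 5 -1 -1 1 -2

Derivation:
Input: [2, 8, 2, 2, -4, -1]
Stage 1 (AMPLIFY -1): 2*-1=-2, 8*-1=-8, 2*-1=-2, 2*-1=-2, -4*-1=4, -1*-1=1 -> [-2, -8, -2, -2, 4, 1]
Stage 2 (ABS): |-2|=2, |-8|=8, |-2|=2, |-2|=2, |4|=4, |1|=1 -> [2, 8, 2, 2, 4, 1]
Stage 3 (CLIP -4 14): clip(2,-4,14)=2, clip(8,-4,14)=8, clip(2,-4,14)=2, clip(2,-4,14)=2, clip(4,-4,14)=4, clip(1,-4,14)=1 -> [2, 8, 2, 2, 4, 1]
Stage 4 (OFFSET -2): 2+-2=0, 8+-2=6, 2+-2=0, 2+-2=0, 4+-2=2, 1+-2=-1 -> [0, 6, 0, 0, 2, -1]
Stage 5 (OFFSET -1): 0+-1=-1, 6+-1=5, 0+-1=-1, 0+-1=-1, 2+-1=1, -1+-1=-2 -> [-1, 5, -1, -1, 1, -2]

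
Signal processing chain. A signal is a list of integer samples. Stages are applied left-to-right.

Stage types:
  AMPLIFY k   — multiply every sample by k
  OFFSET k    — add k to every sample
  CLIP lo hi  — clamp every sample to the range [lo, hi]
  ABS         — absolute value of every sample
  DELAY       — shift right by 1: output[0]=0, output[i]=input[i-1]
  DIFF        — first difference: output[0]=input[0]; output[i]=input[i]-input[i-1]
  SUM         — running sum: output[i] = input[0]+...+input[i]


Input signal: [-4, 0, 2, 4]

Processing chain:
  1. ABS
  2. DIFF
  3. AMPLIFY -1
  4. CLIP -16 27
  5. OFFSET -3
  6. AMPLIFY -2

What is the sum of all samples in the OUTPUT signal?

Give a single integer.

Answer: 32

Derivation:
Input: [-4, 0, 2, 4]
Stage 1 (ABS): |-4|=4, |0|=0, |2|=2, |4|=4 -> [4, 0, 2, 4]
Stage 2 (DIFF): s[0]=4, 0-4=-4, 2-0=2, 4-2=2 -> [4, -4, 2, 2]
Stage 3 (AMPLIFY -1): 4*-1=-4, -4*-1=4, 2*-1=-2, 2*-1=-2 -> [-4, 4, -2, -2]
Stage 4 (CLIP -16 27): clip(-4,-16,27)=-4, clip(4,-16,27)=4, clip(-2,-16,27)=-2, clip(-2,-16,27)=-2 -> [-4, 4, -2, -2]
Stage 5 (OFFSET -3): -4+-3=-7, 4+-3=1, -2+-3=-5, -2+-3=-5 -> [-7, 1, -5, -5]
Stage 6 (AMPLIFY -2): -7*-2=14, 1*-2=-2, -5*-2=10, -5*-2=10 -> [14, -2, 10, 10]
Output sum: 32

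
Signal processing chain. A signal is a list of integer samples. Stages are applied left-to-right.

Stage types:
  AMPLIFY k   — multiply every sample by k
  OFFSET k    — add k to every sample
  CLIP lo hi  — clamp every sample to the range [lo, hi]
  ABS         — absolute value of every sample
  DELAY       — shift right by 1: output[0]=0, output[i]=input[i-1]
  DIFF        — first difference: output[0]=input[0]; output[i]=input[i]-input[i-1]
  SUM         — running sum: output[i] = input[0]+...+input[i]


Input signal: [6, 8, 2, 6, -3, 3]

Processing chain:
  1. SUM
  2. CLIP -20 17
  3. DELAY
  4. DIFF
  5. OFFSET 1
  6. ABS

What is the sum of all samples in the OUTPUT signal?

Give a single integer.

Answer: 23

Derivation:
Input: [6, 8, 2, 6, -3, 3]
Stage 1 (SUM): sum[0..0]=6, sum[0..1]=14, sum[0..2]=16, sum[0..3]=22, sum[0..4]=19, sum[0..5]=22 -> [6, 14, 16, 22, 19, 22]
Stage 2 (CLIP -20 17): clip(6,-20,17)=6, clip(14,-20,17)=14, clip(16,-20,17)=16, clip(22,-20,17)=17, clip(19,-20,17)=17, clip(22,-20,17)=17 -> [6, 14, 16, 17, 17, 17]
Stage 3 (DELAY): [0, 6, 14, 16, 17, 17] = [0, 6, 14, 16, 17, 17] -> [0, 6, 14, 16, 17, 17]
Stage 4 (DIFF): s[0]=0, 6-0=6, 14-6=8, 16-14=2, 17-16=1, 17-17=0 -> [0, 6, 8, 2, 1, 0]
Stage 5 (OFFSET 1): 0+1=1, 6+1=7, 8+1=9, 2+1=3, 1+1=2, 0+1=1 -> [1, 7, 9, 3, 2, 1]
Stage 6 (ABS): |1|=1, |7|=7, |9|=9, |3|=3, |2|=2, |1|=1 -> [1, 7, 9, 3, 2, 1]
Output sum: 23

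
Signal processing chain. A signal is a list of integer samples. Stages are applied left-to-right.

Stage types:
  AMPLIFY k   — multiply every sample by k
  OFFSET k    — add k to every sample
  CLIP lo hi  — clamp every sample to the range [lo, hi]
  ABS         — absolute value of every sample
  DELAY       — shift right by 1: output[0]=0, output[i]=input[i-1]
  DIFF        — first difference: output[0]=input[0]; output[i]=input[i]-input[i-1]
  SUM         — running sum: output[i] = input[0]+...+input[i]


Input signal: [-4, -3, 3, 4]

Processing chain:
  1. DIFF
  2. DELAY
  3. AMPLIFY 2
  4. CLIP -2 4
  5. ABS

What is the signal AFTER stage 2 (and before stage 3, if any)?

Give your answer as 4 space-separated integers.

Input: [-4, -3, 3, 4]
Stage 1 (DIFF): s[0]=-4, -3--4=1, 3--3=6, 4-3=1 -> [-4, 1, 6, 1]
Stage 2 (DELAY): [0, -4, 1, 6] = [0, -4, 1, 6] -> [0, -4, 1, 6]

Answer: 0 -4 1 6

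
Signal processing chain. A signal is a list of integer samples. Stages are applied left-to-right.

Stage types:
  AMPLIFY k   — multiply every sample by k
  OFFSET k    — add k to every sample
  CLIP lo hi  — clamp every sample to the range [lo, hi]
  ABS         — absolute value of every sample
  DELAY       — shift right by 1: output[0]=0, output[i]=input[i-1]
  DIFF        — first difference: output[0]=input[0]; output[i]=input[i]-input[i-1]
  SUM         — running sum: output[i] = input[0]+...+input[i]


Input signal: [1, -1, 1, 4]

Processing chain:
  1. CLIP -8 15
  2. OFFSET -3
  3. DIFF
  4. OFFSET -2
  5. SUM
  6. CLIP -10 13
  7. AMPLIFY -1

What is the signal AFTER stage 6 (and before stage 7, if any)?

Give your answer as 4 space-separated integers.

Input: [1, -1, 1, 4]
Stage 1 (CLIP -8 15): clip(1,-8,15)=1, clip(-1,-8,15)=-1, clip(1,-8,15)=1, clip(4,-8,15)=4 -> [1, -1, 1, 4]
Stage 2 (OFFSET -3): 1+-3=-2, -1+-3=-4, 1+-3=-2, 4+-3=1 -> [-2, -4, -2, 1]
Stage 3 (DIFF): s[0]=-2, -4--2=-2, -2--4=2, 1--2=3 -> [-2, -2, 2, 3]
Stage 4 (OFFSET -2): -2+-2=-4, -2+-2=-4, 2+-2=0, 3+-2=1 -> [-4, -4, 0, 1]
Stage 5 (SUM): sum[0..0]=-4, sum[0..1]=-8, sum[0..2]=-8, sum[0..3]=-7 -> [-4, -8, -8, -7]
Stage 6 (CLIP -10 13): clip(-4,-10,13)=-4, clip(-8,-10,13)=-8, clip(-8,-10,13)=-8, clip(-7,-10,13)=-7 -> [-4, -8, -8, -7]

Answer: -4 -8 -8 -7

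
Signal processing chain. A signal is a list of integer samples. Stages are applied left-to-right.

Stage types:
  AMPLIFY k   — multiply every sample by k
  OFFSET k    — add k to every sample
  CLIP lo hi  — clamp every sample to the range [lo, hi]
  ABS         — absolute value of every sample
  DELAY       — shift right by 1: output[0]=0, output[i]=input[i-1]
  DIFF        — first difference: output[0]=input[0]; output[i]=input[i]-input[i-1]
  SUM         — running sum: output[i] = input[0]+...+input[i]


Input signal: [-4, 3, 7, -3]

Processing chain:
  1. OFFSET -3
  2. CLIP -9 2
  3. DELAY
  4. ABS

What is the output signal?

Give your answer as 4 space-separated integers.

Input: [-4, 3, 7, -3]
Stage 1 (OFFSET -3): -4+-3=-7, 3+-3=0, 7+-3=4, -3+-3=-6 -> [-7, 0, 4, -6]
Stage 2 (CLIP -9 2): clip(-7,-9,2)=-7, clip(0,-9,2)=0, clip(4,-9,2)=2, clip(-6,-9,2)=-6 -> [-7, 0, 2, -6]
Stage 3 (DELAY): [0, -7, 0, 2] = [0, -7, 0, 2] -> [0, -7, 0, 2]
Stage 4 (ABS): |0|=0, |-7|=7, |0|=0, |2|=2 -> [0, 7, 0, 2]

Answer: 0 7 0 2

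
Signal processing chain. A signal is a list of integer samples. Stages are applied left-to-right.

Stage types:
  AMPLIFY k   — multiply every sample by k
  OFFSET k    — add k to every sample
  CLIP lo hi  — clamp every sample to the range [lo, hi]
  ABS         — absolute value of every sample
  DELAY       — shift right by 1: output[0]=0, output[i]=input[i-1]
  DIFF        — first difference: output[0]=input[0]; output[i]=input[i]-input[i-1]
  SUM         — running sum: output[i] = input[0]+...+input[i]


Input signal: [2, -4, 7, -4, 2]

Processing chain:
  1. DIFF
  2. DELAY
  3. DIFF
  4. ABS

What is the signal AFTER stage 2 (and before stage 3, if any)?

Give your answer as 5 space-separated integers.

Answer: 0 2 -6 11 -11

Derivation:
Input: [2, -4, 7, -4, 2]
Stage 1 (DIFF): s[0]=2, -4-2=-6, 7--4=11, -4-7=-11, 2--4=6 -> [2, -6, 11, -11, 6]
Stage 2 (DELAY): [0, 2, -6, 11, -11] = [0, 2, -6, 11, -11] -> [0, 2, -6, 11, -11]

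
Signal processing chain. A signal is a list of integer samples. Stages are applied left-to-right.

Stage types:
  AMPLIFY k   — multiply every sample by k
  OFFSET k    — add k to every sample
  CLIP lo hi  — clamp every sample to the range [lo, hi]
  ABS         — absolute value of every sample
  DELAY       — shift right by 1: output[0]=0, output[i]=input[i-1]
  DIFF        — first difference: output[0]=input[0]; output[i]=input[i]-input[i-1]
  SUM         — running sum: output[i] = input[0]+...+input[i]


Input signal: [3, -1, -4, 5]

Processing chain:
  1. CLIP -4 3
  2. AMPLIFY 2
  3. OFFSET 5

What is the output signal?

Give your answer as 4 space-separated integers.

Input: [3, -1, -4, 5]
Stage 1 (CLIP -4 3): clip(3,-4,3)=3, clip(-1,-4,3)=-1, clip(-4,-4,3)=-4, clip(5,-4,3)=3 -> [3, -1, -4, 3]
Stage 2 (AMPLIFY 2): 3*2=6, -1*2=-2, -4*2=-8, 3*2=6 -> [6, -2, -8, 6]
Stage 3 (OFFSET 5): 6+5=11, -2+5=3, -8+5=-3, 6+5=11 -> [11, 3, -3, 11]

Answer: 11 3 -3 11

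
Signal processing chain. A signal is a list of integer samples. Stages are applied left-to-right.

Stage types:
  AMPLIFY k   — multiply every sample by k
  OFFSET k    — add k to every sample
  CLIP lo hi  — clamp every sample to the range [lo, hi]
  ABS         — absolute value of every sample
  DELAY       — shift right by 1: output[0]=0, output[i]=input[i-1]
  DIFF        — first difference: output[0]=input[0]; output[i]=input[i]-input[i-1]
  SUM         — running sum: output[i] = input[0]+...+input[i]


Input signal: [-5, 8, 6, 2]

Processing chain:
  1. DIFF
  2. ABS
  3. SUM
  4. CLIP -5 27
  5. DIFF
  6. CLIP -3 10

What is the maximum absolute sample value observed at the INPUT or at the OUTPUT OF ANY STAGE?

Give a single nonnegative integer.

Input: [-5, 8, 6, 2] (max |s|=8)
Stage 1 (DIFF): s[0]=-5, 8--5=13, 6-8=-2, 2-6=-4 -> [-5, 13, -2, -4] (max |s|=13)
Stage 2 (ABS): |-5|=5, |13|=13, |-2|=2, |-4|=4 -> [5, 13, 2, 4] (max |s|=13)
Stage 3 (SUM): sum[0..0]=5, sum[0..1]=18, sum[0..2]=20, sum[0..3]=24 -> [5, 18, 20, 24] (max |s|=24)
Stage 4 (CLIP -5 27): clip(5,-5,27)=5, clip(18,-5,27)=18, clip(20,-5,27)=20, clip(24,-5,27)=24 -> [5, 18, 20, 24] (max |s|=24)
Stage 5 (DIFF): s[0]=5, 18-5=13, 20-18=2, 24-20=4 -> [5, 13, 2, 4] (max |s|=13)
Stage 6 (CLIP -3 10): clip(5,-3,10)=5, clip(13,-3,10)=10, clip(2,-3,10)=2, clip(4,-3,10)=4 -> [5, 10, 2, 4] (max |s|=10)
Overall max amplitude: 24

Answer: 24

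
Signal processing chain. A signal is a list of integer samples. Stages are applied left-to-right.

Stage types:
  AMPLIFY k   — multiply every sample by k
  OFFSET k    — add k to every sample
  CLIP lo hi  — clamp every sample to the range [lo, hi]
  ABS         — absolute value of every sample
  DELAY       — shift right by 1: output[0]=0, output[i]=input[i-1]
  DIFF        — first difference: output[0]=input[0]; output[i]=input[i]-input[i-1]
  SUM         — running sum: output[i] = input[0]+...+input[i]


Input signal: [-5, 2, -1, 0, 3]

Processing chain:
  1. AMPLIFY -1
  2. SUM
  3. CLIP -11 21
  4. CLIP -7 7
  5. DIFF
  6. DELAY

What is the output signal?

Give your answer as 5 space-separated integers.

Input: [-5, 2, -1, 0, 3]
Stage 1 (AMPLIFY -1): -5*-1=5, 2*-1=-2, -1*-1=1, 0*-1=0, 3*-1=-3 -> [5, -2, 1, 0, -3]
Stage 2 (SUM): sum[0..0]=5, sum[0..1]=3, sum[0..2]=4, sum[0..3]=4, sum[0..4]=1 -> [5, 3, 4, 4, 1]
Stage 3 (CLIP -11 21): clip(5,-11,21)=5, clip(3,-11,21)=3, clip(4,-11,21)=4, clip(4,-11,21)=4, clip(1,-11,21)=1 -> [5, 3, 4, 4, 1]
Stage 4 (CLIP -7 7): clip(5,-7,7)=5, clip(3,-7,7)=3, clip(4,-7,7)=4, clip(4,-7,7)=4, clip(1,-7,7)=1 -> [5, 3, 4, 4, 1]
Stage 5 (DIFF): s[0]=5, 3-5=-2, 4-3=1, 4-4=0, 1-4=-3 -> [5, -2, 1, 0, -3]
Stage 6 (DELAY): [0, 5, -2, 1, 0] = [0, 5, -2, 1, 0] -> [0, 5, -2, 1, 0]

Answer: 0 5 -2 1 0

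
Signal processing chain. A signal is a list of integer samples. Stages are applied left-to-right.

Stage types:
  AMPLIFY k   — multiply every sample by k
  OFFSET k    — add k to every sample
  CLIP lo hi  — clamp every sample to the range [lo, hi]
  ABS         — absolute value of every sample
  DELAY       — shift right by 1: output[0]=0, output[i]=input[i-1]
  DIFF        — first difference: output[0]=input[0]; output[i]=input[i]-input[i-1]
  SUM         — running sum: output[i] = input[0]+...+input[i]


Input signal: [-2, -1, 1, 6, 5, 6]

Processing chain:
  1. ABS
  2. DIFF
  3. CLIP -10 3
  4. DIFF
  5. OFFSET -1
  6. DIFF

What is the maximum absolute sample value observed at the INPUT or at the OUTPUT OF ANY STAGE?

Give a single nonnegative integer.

Input: [-2, -1, 1, 6, 5, 6] (max |s|=6)
Stage 1 (ABS): |-2|=2, |-1|=1, |1|=1, |6|=6, |5|=5, |6|=6 -> [2, 1, 1, 6, 5, 6] (max |s|=6)
Stage 2 (DIFF): s[0]=2, 1-2=-1, 1-1=0, 6-1=5, 5-6=-1, 6-5=1 -> [2, -1, 0, 5, -1, 1] (max |s|=5)
Stage 3 (CLIP -10 3): clip(2,-10,3)=2, clip(-1,-10,3)=-1, clip(0,-10,3)=0, clip(5,-10,3)=3, clip(-1,-10,3)=-1, clip(1,-10,3)=1 -> [2, -1, 0, 3, -1, 1] (max |s|=3)
Stage 4 (DIFF): s[0]=2, -1-2=-3, 0--1=1, 3-0=3, -1-3=-4, 1--1=2 -> [2, -3, 1, 3, -4, 2] (max |s|=4)
Stage 5 (OFFSET -1): 2+-1=1, -3+-1=-4, 1+-1=0, 3+-1=2, -4+-1=-5, 2+-1=1 -> [1, -4, 0, 2, -5, 1] (max |s|=5)
Stage 6 (DIFF): s[0]=1, -4-1=-5, 0--4=4, 2-0=2, -5-2=-7, 1--5=6 -> [1, -5, 4, 2, -7, 6] (max |s|=7)
Overall max amplitude: 7

Answer: 7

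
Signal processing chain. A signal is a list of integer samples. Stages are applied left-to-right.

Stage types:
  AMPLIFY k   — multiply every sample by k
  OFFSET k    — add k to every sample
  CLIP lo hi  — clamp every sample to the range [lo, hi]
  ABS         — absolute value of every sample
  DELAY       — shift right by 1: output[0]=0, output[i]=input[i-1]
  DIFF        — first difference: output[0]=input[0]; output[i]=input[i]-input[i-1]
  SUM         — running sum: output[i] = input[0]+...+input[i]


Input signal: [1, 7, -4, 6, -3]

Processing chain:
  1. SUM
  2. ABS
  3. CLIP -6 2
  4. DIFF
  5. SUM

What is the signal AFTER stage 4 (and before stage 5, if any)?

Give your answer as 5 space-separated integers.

Answer: 1 1 0 0 0

Derivation:
Input: [1, 7, -4, 6, -3]
Stage 1 (SUM): sum[0..0]=1, sum[0..1]=8, sum[0..2]=4, sum[0..3]=10, sum[0..4]=7 -> [1, 8, 4, 10, 7]
Stage 2 (ABS): |1|=1, |8|=8, |4|=4, |10|=10, |7|=7 -> [1, 8, 4, 10, 7]
Stage 3 (CLIP -6 2): clip(1,-6,2)=1, clip(8,-6,2)=2, clip(4,-6,2)=2, clip(10,-6,2)=2, clip(7,-6,2)=2 -> [1, 2, 2, 2, 2]
Stage 4 (DIFF): s[0]=1, 2-1=1, 2-2=0, 2-2=0, 2-2=0 -> [1, 1, 0, 0, 0]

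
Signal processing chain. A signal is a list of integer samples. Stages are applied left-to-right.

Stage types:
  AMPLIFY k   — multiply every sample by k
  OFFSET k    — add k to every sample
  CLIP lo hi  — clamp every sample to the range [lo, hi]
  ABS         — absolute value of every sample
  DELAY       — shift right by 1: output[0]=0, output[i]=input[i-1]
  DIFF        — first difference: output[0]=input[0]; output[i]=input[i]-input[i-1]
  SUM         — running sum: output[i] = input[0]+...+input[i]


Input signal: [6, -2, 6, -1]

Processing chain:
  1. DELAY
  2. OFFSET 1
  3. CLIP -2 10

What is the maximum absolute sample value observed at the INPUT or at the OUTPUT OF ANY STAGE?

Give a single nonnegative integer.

Answer: 7

Derivation:
Input: [6, -2, 6, -1] (max |s|=6)
Stage 1 (DELAY): [0, 6, -2, 6] = [0, 6, -2, 6] -> [0, 6, -2, 6] (max |s|=6)
Stage 2 (OFFSET 1): 0+1=1, 6+1=7, -2+1=-1, 6+1=7 -> [1, 7, -1, 7] (max |s|=7)
Stage 3 (CLIP -2 10): clip(1,-2,10)=1, clip(7,-2,10)=7, clip(-1,-2,10)=-1, clip(7,-2,10)=7 -> [1, 7, -1, 7] (max |s|=7)
Overall max amplitude: 7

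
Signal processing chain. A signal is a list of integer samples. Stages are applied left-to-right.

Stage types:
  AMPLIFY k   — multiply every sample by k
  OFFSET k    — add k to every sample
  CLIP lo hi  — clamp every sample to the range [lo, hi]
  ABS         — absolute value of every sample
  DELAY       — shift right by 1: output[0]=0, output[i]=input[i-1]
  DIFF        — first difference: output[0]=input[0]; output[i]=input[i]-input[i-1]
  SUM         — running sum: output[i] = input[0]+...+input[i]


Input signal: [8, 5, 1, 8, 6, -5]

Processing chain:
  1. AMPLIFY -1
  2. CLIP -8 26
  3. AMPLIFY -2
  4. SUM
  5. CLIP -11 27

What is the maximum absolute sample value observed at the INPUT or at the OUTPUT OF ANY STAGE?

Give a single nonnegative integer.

Input: [8, 5, 1, 8, 6, -5] (max |s|=8)
Stage 1 (AMPLIFY -1): 8*-1=-8, 5*-1=-5, 1*-1=-1, 8*-1=-8, 6*-1=-6, -5*-1=5 -> [-8, -5, -1, -8, -6, 5] (max |s|=8)
Stage 2 (CLIP -8 26): clip(-8,-8,26)=-8, clip(-5,-8,26)=-5, clip(-1,-8,26)=-1, clip(-8,-8,26)=-8, clip(-6,-8,26)=-6, clip(5,-8,26)=5 -> [-8, -5, -1, -8, -6, 5] (max |s|=8)
Stage 3 (AMPLIFY -2): -8*-2=16, -5*-2=10, -1*-2=2, -8*-2=16, -6*-2=12, 5*-2=-10 -> [16, 10, 2, 16, 12, -10] (max |s|=16)
Stage 4 (SUM): sum[0..0]=16, sum[0..1]=26, sum[0..2]=28, sum[0..3]=44, sum[0..4]=56, sum[0..5]=46 -> [16, 26, 28, 44, 56, 46] (max |s|=56)
Stage 5 (CLIP -11 27): clip(16,-11,27)=16, clip(26,-11,27)=26, clip(28,-11,27)=27, clip(44,-11,27)=27, clip(56,-11,27)=27, clip(46,-11,27)=27 -> [16, 26, 27, 27, 27, 27] (max |s|=27)
Overall max amplitude: 56

Answer: 56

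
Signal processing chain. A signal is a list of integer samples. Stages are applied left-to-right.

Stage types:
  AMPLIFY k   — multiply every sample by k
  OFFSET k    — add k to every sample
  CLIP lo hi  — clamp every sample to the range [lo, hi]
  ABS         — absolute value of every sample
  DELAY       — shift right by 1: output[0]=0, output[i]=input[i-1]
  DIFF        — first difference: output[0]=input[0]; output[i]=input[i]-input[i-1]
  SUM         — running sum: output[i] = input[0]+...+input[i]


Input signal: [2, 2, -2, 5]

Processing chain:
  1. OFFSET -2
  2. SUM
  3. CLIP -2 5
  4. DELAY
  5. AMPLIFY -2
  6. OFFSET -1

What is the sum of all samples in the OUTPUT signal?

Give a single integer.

Answer: 0

Derivation:
Input: [2, 2, -2, 5]
Stage 1 (OFFSET -2): 2+-2=0, 2+-2=0, -2+-2=-4, 5+-2=3 -> [0, 0, -4, 3]
Stage 2 (SUM): sum[0..0]=0, sum[0..1]=0, sum[0..2]=-4, sum[0..3]=-1 -> [0, 0, -4, -1]
Stage 3 (CLIP -2 5): clip(0,-2,5)=0, clip(0,-2,5)=0, clip(-4,-2,5)=-2, clip(-1,-2,5)=-1 -> [0, 0, -2, -1]
Stage 4 (DELAY): [0, 0, 0, -2] = [0, 0, 0, -2] -> [0, 0, 0, -2]
Stage 5 (AMPLIFY -2): 0*-2=0, 0*-2=0, 0*-2=0, -2*-2=4 -> [0, 0, 0, 4]
Stage 6 (OFFSET -1): 0+-1=-1, 0+-1=-1, 0+-1=-1, 4+-1=3 -> [-1, -1, -1, 3]
Output sum: 0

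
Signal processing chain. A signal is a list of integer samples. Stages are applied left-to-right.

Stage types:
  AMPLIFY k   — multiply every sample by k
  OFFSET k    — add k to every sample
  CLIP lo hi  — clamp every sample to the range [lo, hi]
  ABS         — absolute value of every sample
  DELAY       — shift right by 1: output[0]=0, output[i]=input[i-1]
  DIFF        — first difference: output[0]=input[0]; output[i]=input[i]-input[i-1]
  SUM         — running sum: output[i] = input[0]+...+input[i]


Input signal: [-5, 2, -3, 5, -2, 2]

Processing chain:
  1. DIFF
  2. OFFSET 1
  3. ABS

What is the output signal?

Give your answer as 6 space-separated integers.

Answer: 4 8 4 9 6 5

Derivation:
Input: [-5, 2, -3, 5, -2, 2]
Stage 1 (DIFF): s[0]=-5, 2--5=7, -3-2=-5, 5--3=8, -2-5=-7, 2--2=4 -> [-5, 7, -5, 8, -7, 4]
Stage 2 (OFFSET 1): -5+1=-4, 7+1=8, -5+1=-4, 8+1=9, -7+1=-6, 4+1=5 -> [-4, 8, -4, 9, -6, 5]
Stage 3 (ABS): |-4|=4, |8|=8, |-4|=4, |9|=9, |-6|=6, |5|=5 -> [4, 8, 4, 9, 6, 5]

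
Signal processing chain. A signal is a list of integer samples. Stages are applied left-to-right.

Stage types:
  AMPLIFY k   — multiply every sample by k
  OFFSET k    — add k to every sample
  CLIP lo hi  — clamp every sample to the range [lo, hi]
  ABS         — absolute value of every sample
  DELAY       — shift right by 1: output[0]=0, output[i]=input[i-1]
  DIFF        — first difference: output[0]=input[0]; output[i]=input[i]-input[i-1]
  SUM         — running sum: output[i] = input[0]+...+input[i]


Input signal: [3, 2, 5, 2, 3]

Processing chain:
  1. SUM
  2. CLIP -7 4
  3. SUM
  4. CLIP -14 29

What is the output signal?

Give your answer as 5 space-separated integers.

Answer: 3 7 11 15 19

Derivation:
Input: [3, 2, 5, 2, 3]
Stage 1 (SUM): sum[0..0]=3, sum[0..1]=5, sum[0..2]=10, sum[0..3]=12, sum[0..4]=15 -> [3, 5, 10, 12, 15]
Stage 2 (CLIP -7 4): clip(3,-7,4)=3, clip(5,-7,4)=4, clip(10,-7,4)=4, clip(12,-7,4)=4, clip(15,-7,4)=4 -> [3, 4, 4, 4, 4]
Stage 3 (SUM): sum[0..0]=3, sum[0..1]=7, sum[0..2]=11, sum[0..3]=15, sum[0..4]=19 -> [3, 7, 11, 15, 19]
Stage 4 (CLIP -14 29): clip(3,-14,29)=3, clip(7,-14,29)=7, clip(11,-14,29)=11, clip(15,-14,29)=15, clip(19,-14,29)=19 -> [3, 7, 11, 15, 19]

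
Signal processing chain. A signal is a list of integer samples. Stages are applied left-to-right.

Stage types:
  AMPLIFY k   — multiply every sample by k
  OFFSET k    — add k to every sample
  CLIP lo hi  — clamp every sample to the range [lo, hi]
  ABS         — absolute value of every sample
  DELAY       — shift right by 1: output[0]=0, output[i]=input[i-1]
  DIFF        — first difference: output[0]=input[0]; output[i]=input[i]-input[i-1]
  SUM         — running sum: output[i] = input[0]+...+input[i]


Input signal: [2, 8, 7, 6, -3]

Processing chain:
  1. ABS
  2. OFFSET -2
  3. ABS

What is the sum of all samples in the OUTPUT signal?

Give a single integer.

Input: [2, 8, 7, 6, -3]
Stage 1 (ABS): |2|=2, |8|=8, |7|=7, |6|=6, |-3|=3 -> [2, 8, 7, 6, 3]
Stage 2 (OFFSET -2): 2+-2=0, 8+-2=6, 7+-2=5, 6+-2=4, 3+-2=1 -> [0, 6, 5, 4, 1]
Stage 3 (ABS): |0|=0, |6|=6, |5|=5, |4|=4, |1|=1 -> [0, 6, 5, 4, 1]
Output sum: 16

Answer: 16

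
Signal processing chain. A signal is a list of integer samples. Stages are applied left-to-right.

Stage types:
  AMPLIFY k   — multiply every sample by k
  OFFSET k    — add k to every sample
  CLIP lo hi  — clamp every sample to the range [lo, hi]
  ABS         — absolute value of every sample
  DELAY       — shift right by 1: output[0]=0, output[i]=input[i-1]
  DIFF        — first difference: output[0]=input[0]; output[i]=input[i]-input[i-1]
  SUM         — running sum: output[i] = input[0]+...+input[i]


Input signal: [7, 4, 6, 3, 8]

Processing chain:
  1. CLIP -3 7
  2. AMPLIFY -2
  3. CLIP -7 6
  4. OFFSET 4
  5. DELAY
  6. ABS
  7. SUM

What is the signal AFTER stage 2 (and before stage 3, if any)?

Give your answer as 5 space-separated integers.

Input: [7, 4, 6, 3, 8]
Stage 1 (CLIP -3 7): clip(7,-3,7)=7, clip(4,-3,7)=4, clip(6,-3,7)=6, clip(3,-3,7)=3, clip(8,-3,7)=7 -> [7, 4, 6, 3, 7]
Stage 2 (AMPLIFY -2): 7*-2=-14, 4*-2=-8, 6*-2=-12, 3*-2=-6, 7*-2=-14 -> [-14, -8, -12, -6, -14]

Answer: -14 -8 -12 -6 -14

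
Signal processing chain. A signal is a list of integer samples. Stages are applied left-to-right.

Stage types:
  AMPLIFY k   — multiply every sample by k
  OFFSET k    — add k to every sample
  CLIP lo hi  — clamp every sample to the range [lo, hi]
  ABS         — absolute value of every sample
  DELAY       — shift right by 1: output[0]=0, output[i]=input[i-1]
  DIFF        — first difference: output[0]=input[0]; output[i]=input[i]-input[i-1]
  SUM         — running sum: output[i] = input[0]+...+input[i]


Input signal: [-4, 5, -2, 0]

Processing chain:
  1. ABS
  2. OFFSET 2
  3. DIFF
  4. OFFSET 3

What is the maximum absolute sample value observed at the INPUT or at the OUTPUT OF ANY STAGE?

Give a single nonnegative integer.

Answer: 9

Derivation:
Input: [-4, 5, -2, 0] (max |s|=5)
Stage 1 (ABS): |-4|=4, |5|=5, |-2|=2, |0|=0 -> [4, 5, 2, 0] (max |s|=5)
Stage 2 (OFFSET 2): 4+2=6, 5+2=7, 2+2=4, 0+2=2 -> [6, 7, 4, 2] (max |s|=7)
Stage 3 (DIFF): s[0]=6, 7-6=1, 4-7=-3, 2-4=-2 -> [6, 1, -3, -2] (max |s|=6)
Stage 4 (OFFSET 3): 6+3=9, 1+3=4, -3+3=0, -2+3=1 -> [9, 4, 0, 1] (max |s|=9)
Overall max amplitude: 9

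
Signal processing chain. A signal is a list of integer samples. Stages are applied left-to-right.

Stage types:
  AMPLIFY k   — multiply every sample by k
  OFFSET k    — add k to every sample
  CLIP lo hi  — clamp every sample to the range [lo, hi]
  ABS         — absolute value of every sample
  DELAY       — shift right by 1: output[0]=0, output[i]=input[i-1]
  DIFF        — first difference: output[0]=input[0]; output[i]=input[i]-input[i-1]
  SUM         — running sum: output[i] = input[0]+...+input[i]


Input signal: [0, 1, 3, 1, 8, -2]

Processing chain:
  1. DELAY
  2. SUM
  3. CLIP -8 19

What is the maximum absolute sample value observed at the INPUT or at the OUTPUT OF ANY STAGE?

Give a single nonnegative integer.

Answer: 13

Derivation:
Input: [0, 1, 3, 1, 8, -2] (max |s|=8)
Stage 1 (DELAY): [0, 0, 1, 3, 1, 8] = [0, 0, 1, 3, 1, 8] -> [0, 0, 1, 3, 1, 8] (max |s|=8)
Stage 2 (SUM): sum[0..0]=0, sum[0..1]=0, sum[0..2]=1, sum[0..3]=4, sum[0..4]=5, sum[0..5]=13 -> [0, 0, 1, 4, 5, 13] (max |s|=13)
Stage 3 (CLIP -8 19): clip(0,-8,19)=0, clip(0,-8,19)=0, clip(1,-8,19)=1, clip(4,-8,19)=4, clip(5,-8,19)=5, clip(13,-8,19)=13 -> [0, 0, 1, 4, 5, 13] (max |s|=13)
Overall max amplitude: 13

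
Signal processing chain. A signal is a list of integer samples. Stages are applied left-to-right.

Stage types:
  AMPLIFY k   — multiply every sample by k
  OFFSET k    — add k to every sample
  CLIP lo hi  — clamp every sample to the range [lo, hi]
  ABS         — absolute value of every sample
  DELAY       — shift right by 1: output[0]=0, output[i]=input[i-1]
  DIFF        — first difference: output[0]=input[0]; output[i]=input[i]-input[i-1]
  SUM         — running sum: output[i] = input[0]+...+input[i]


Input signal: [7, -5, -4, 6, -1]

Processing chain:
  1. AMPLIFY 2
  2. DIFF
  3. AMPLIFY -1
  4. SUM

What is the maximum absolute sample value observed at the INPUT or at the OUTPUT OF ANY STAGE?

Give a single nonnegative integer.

Answer: 24

Derivation:
Input: [7, -5, -4, 6, -1] (max |s|=7)
Stage 1 (AMPLIFY 2): 7*2=14, -5*2=-10, -4*2=-8, 6*2=12, -1*2=-2 -> [14, -10, -8, 12, -2] (max |s|=14)
Stage 2 (DIFF): s[0]=14, -10-14=-24, -8--10=2, 12--8=20, -2-12=-14 -> [14, -24, 2, 20, -14] (max |s|=24)
Stage 3 (AMPLIFY -1): 14*-1=-14, -24*-1=24, 2*-1=-2, 20*-1=-20, -14*-1=14 -> [-14, 24, -2, -20, 14] (max |s|=24)
Stage 4 (SUM): sum[0..0]=-14, sum[0..1]=10, sum[0..2]=8, sum[0..3]=-12, sum[0..4]=2 -> [-14, 10, 8, -12, 2] (max |s|=14)
Overall max amplitude: 24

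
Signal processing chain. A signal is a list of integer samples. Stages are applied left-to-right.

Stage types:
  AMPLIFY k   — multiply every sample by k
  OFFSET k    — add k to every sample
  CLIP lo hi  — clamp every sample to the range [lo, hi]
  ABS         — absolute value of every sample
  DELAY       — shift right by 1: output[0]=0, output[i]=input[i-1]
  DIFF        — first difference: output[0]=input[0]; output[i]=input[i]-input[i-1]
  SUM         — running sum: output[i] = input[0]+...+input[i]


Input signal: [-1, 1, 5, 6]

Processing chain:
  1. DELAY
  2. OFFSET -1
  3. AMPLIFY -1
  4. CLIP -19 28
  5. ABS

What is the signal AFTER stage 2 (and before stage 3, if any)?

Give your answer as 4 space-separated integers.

Answer: -1 -2 0 4

Derivation:
Input: [-1, 1, 5, 6]
Stage 1 (DELAY): [0, -1, 1, 5] = [0, -1, 1, 5] -> [0, -1, 1, 5]
Stage 2 (OFFSET -1): 0+-1=-1, -1+-1=-2, 1+-1=0, 5+-1=4 -> [-1, -2, 0, 4]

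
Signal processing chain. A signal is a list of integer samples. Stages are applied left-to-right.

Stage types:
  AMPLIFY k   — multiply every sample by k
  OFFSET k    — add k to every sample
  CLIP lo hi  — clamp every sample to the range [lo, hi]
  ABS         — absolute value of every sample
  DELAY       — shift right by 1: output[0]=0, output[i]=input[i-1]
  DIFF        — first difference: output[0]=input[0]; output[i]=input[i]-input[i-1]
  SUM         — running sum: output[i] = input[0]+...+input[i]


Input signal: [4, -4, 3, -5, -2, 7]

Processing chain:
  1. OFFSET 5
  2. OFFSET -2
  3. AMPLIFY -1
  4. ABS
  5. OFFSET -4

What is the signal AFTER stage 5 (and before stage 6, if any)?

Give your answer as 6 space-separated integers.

Input: [4, -4, 3, -5, -2, 7]
Stage 1 (OFFSET 5): 4+5=9, -4+5=1, 3+5=8, -5+5=0, -2+5=3, 7+5=12 -> [9, 1, 8, 0, 3, 12]
Stage 2 (OFFSET -2): 9+-2=7, 1+-2=-1, 8+-2=6, 0+-2=-2, 3+-2=1, 12+-2=10 -> [7, -1, 6, -2, 1, 10]
Stage 3 (AMPLIFY -1): 7*-1=-7, -1*-1=1, 6*-1=-6, -2*-1=2, 1*-1=-1, 10*-1=-10 -> [-7, 1, -6, 2, -1, -10]
Stage 4 (ABS): |-7|=7, |1|=1, |-6|=6, |2|=2, |-1|=1, |-10|=10 -> [7, 1, 6, 2, 1, 10]
Stage 5 (OFFSET -4): 7+-4=3, 1+-4=-3, 6+-4=2, 2+-4=-2, 1+-4=-3, 10+-4=6 -> [3, -3, 2, -2, -3, 6]

Answer: 3 -3 2 -2 -3 6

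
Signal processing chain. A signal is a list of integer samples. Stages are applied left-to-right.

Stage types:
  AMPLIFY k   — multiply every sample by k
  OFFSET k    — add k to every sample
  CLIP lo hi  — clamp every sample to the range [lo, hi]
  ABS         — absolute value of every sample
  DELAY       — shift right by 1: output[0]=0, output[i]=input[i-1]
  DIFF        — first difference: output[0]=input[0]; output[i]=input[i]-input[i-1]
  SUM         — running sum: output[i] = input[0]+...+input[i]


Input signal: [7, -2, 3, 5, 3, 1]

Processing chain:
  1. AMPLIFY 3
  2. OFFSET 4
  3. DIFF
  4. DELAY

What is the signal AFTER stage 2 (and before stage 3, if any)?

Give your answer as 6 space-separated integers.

Input: [7, -2, 3, 5, 3, 1]
Stage 1 (AMPLIFY 3): 7*3=21, -2*3=-6, 3*3=9, 5*3=15, 3*3=9, 1*3=3 -> [21, -6, 9, 15, 9, 3]
Stage 2 (OFFSET 4): 21+4=25, -6+4=-2, 9+4=13, 15+4=19, 9+4=13, 3+4=7 -> [25, -2, 13, 19, 13, 7]

Answer: 25 -2 13 19 13 7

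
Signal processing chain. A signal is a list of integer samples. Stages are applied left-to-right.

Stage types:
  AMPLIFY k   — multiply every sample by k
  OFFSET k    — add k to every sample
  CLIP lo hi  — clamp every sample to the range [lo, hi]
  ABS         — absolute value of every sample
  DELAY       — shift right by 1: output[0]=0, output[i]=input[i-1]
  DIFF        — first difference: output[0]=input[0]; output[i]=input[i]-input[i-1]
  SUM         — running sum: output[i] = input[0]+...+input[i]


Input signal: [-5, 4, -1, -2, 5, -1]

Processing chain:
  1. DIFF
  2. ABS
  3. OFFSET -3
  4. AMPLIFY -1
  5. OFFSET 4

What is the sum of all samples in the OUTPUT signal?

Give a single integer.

Answer: 9

Derivation:
Input: [-5, 4, -1, -2, 5, -1]
Stage 1 (DIFF): s[0]=-5, 4--5=9, -1-4=-5, -2--1=-1, 5--2=7, -1-5=-6 -> [-5, 9, -5, -1, 7, -6]
Stage 2 (ABS): |-5|=5, |9|=9, |-5|=5, |-1|=1, |7|=7, |-6|=6 -> [5, 9, 5, 1, 7, 6]
Stage 3 (OFFSET -3): 5+-3=2, 9+-3=6, 5+-3=2, 1+-3=-2, 7+-3=4, 6+-3=3 -> [2, 6, 2, -2, 4, 3]
Stage 4 (AMPLIFY -1): 2*-1=-2, 6*-1=-6, 2*-1=-2, -2*-1=2, 4*-1=-4, 3*-1=-3 -> [-2, -6, -2, 2, -4, -3]
Stage 5 (OFFSET 4): -2+4=2, -6+4=-2, -2+4=2, 2+4=6, -4+4=0, -3+4=1 -> [2, -2, 2, 6, 0, 1]
Output sum: 9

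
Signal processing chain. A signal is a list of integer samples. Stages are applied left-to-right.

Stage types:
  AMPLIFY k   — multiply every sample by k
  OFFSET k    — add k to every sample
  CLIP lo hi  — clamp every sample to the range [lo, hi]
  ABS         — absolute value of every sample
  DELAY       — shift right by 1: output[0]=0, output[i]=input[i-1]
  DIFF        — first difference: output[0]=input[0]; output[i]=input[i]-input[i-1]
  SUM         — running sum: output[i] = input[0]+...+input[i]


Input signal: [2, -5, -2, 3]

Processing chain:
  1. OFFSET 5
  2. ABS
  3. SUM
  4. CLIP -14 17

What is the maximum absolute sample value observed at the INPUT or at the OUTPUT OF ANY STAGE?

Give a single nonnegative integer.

Input: [2, -5, -2, 3] (max |s|=5)
Stage 1 (OFFSET 5): 2+5=7, -5+5=0, -2+5=3, 3+5=8 -> [7, 0, 3, 8] (max |s|=8)
Stage 2 (ABS): |7|=7, |0|=0, |3|=3, |8|=8 -> [7, 0, 3, 8] (max |s|=8)
Stage 3 (SUM): sum[0..0]=7, sum[0..1]=7, sum[0..2]=10, sum[0..3]=18 -> [7, 7, 10, 18] (max |s|=18)
Stage 4 (CLIP -14 17): clip(7,-14,17)=7, clip(7,-14,17)=7, clip(10,-14,17)=10, clip(18,-14,17)=17 -> [7, 7, 10, 17] (max |s|=17)
Overall max amplitude: 18

Answer: 18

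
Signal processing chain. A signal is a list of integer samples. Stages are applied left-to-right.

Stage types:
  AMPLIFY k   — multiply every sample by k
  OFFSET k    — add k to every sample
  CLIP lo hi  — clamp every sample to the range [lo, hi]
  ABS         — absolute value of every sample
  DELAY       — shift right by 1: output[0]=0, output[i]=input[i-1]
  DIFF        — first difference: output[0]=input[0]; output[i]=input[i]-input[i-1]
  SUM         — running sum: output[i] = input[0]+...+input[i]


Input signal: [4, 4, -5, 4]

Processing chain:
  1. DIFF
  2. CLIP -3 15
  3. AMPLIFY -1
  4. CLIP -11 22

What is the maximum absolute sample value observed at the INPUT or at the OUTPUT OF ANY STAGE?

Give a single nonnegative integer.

Answer: 9

Derivation:
Input: [4, 4, -5, 4] (max |s|=5)
Stage 1 (DIFF): s[0]=4, 4-4=0, -5-4=-9, 4--5=9 -> [4, 0, -9, 9] (max |s|=9)
Stage 2 (CLIP -3 15): clip(4,-3,15)=4, clip(0,-3,15)=0, clip(-9,-3,15)=-3, clip(9,-3,15)=9 -> [4, 0, -3, 9] (max |s|=9)
Stage 3 (AMPLIFY -1): 4*-1=-4, 0*-1=0, -3*-1=3, 9*-1=-9 -> [-4, 0, 3, -9] (max |s|=9)
Stage 4 (CLIP -11 22): clip(-4,-11,22)=-4, clip(0,-11,22)=0, clip(3,-11,22)=3, clip(-9,-11,22)=-9 -> [-4, 0, 3, -9] (max |s|=9)
Overall max amplitude: 9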